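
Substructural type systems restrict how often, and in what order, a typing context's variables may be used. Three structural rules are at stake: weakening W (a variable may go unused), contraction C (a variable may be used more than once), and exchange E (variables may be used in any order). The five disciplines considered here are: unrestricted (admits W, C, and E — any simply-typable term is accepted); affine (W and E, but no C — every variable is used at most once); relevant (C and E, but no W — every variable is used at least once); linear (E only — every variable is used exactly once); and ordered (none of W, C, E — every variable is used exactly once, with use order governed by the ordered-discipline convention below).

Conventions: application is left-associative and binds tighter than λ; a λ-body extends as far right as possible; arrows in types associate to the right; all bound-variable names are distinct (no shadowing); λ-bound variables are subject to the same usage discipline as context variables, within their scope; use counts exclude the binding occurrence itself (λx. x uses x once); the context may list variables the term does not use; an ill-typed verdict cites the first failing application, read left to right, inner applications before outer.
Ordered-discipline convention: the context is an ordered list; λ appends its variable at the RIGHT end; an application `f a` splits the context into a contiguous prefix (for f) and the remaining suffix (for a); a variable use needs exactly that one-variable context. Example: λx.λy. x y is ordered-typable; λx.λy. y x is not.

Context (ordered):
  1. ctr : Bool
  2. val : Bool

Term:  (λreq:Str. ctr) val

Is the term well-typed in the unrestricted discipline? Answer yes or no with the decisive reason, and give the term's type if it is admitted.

no — a type mismatch blocks all five
use counts: ctr ×1, val ×1, req (bound) ×0
order of uses: ctr, val
typing: ill-typed: argument of type Bool where Str is required
summary: ordered ✗, linear ✗, affine ✗, relevant ✗, unrestricted ✗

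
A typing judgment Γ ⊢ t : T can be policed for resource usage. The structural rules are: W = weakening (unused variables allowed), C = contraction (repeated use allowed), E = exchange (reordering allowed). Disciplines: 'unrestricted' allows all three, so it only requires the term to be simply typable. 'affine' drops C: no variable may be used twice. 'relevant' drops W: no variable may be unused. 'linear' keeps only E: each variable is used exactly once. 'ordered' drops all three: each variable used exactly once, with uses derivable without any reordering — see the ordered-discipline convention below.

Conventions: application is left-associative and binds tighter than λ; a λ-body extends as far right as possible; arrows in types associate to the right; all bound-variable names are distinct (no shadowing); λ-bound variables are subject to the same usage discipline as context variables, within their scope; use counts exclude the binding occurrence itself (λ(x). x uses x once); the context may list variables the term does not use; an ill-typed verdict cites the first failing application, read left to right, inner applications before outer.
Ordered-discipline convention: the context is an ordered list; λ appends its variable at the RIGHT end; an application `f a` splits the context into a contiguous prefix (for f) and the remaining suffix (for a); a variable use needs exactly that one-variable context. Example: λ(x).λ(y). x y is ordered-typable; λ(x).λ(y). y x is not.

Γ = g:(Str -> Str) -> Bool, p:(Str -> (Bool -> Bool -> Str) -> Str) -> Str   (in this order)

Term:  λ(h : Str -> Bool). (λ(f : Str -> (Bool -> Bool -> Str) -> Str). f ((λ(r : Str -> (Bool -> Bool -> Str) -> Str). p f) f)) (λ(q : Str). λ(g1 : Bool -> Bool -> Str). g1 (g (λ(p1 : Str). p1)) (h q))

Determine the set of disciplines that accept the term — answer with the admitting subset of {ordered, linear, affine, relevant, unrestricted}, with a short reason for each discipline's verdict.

admitting disciplines: unrestricted
usage: g ×1; p ×1; h [bound] ×1; f [bound] ×3; r [bound] ×0; q [bound] ×1; g1 [bound] ×1; p1 [bound] ×1
order of uses: f, p, f, f, g1, g, p1, h, q
typing: the term checks, with type (Str -> Bool) -> (Bool -> Bool -> Str) -> Str
ordered: ✗ — repeated use of f ×3; r never used (weakening)
linear: ✗ — repeated use of f ×3; r never used (weakening)
affine: ✗ — repeated use of f ×3
relevant: ✗ — r never used (weakening)
unrestricted: ✓ — well-typed at (Str -> Bool) -> (Bool -> Bool -> Str) -> Str; no restrictions here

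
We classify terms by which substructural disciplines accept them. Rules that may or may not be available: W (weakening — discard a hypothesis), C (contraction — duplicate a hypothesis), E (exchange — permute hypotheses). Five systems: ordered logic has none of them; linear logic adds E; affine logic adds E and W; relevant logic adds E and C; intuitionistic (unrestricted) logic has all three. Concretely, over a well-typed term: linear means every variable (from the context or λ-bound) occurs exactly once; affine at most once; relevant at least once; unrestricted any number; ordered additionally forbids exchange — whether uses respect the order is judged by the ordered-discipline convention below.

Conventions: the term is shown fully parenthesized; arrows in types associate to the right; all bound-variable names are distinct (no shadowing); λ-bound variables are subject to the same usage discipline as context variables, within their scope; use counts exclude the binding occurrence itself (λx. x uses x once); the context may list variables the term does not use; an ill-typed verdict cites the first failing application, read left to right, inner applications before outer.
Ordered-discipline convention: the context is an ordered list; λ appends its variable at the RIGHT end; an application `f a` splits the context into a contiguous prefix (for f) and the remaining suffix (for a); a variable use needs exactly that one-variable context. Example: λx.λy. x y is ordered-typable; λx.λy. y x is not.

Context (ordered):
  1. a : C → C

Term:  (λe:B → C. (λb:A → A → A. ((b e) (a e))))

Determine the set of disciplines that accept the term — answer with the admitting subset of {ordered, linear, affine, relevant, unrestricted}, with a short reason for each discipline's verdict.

accepted by: none
use counts: a: 1×, e (λ-bound): 2×, b (λ-bound): 1×
order of uses: b, e, a, e
typing: ill-typed: argument of type B → C where A is required
ordered: ✗ — fails simple typing
linear: ✗ — a type mismatch blocks all five
affine: ✗ — the type mismatch rejects it
relevant: ✗ — not simply typable
unrestricted: ✗ — fails simple typing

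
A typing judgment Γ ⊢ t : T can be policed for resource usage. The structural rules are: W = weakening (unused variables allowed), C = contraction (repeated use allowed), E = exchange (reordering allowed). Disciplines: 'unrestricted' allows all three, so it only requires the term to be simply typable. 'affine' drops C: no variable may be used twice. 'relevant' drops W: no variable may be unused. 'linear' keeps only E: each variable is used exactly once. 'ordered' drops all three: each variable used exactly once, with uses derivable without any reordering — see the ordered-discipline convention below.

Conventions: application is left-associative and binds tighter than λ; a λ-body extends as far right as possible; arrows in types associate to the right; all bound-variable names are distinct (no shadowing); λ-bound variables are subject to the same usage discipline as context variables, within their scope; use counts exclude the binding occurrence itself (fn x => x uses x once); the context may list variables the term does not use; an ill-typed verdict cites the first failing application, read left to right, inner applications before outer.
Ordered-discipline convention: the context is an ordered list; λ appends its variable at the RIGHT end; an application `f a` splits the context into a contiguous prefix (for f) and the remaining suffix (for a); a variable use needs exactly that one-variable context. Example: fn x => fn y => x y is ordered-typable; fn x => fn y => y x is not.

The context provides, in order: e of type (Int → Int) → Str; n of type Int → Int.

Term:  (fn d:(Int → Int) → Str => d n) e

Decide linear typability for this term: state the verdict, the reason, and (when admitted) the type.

yes — each of e, n, d used exactly once; term : Str
use counts: e: 1; n: 1; d (bound): 1
use order (left to right): d, n, e
typing: well-typed — term : Str
all disciplines: ordered ✗; linear ✓; affine ✓; relevant ✓; unrestricted ✓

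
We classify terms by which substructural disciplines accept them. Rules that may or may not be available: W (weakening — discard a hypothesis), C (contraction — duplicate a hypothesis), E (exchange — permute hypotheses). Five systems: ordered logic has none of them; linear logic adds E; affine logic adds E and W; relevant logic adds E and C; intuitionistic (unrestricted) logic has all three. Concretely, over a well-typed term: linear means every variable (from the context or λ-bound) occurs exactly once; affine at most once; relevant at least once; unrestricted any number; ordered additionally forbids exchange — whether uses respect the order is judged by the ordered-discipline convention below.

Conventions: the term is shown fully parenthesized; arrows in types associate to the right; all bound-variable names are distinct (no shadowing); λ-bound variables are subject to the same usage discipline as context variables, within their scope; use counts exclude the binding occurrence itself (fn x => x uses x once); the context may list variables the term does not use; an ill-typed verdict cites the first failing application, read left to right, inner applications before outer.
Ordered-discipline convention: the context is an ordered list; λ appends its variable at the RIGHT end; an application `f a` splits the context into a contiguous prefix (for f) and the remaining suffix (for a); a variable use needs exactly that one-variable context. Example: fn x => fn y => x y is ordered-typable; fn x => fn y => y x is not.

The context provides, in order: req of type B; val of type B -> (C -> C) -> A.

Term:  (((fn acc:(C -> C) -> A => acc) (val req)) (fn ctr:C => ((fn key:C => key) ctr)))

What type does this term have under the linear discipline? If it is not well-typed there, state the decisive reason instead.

term : A
counts: req=1; val=1; acc [bound]=1; ctr [bound]=1; key [bound]=1
use order (left to right): acc, val, req, key, ctr
typing: well-typed at A
summary: ordered ✗ · linear ✓ · affine ✓ · relevant ✓ · unrestricted ✓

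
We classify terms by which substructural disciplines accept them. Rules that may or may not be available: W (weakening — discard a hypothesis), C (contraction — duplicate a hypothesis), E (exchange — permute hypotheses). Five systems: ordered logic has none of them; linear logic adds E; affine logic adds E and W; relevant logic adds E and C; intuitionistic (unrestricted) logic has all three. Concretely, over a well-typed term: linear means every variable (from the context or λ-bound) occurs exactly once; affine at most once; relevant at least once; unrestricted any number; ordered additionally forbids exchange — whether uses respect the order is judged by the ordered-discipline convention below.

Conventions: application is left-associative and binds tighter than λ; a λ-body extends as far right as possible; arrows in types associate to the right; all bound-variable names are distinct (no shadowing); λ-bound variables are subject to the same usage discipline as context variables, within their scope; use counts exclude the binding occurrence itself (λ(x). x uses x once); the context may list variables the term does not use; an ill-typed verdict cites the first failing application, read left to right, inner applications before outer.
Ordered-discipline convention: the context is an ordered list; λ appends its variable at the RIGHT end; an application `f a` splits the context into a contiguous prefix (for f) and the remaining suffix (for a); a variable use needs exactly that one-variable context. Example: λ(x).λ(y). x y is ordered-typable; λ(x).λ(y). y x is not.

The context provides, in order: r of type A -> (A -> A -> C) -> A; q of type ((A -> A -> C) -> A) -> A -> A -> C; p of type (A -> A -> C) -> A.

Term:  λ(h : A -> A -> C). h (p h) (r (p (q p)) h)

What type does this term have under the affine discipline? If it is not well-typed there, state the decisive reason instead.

not well-typed under affine — needs contraction — p ×3, h ×3
variable uses: r: 1; q: 1; p: 3; h (λ-bound): 3
order of uses: h, p, h, r, p, q, p, h
typing: well-typed at (A -> A -> C) -> C
per-discipline verdicts: ordered ✗, linear ✗, affine ✗, relevant ✓, unrestricted ✓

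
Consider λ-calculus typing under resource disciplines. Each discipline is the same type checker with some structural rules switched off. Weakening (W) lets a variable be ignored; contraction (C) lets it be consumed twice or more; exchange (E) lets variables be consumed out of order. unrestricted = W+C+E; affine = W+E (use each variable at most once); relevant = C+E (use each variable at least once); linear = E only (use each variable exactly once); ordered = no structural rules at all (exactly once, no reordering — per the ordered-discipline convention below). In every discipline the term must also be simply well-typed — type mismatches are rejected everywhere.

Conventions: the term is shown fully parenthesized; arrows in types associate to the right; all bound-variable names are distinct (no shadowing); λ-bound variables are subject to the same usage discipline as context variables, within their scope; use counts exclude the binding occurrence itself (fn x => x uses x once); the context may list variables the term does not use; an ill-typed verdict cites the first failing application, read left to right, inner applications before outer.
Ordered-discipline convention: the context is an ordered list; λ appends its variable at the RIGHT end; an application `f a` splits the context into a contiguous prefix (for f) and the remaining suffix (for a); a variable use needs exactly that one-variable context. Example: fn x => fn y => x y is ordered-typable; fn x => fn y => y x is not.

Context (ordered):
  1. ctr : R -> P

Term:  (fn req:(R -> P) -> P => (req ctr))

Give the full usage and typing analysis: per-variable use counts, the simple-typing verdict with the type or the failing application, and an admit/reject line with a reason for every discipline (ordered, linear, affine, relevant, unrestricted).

variable uses: ctr: 1; req (bound): 1
use order (left to right): req, ctr
typing: the term checks, with type ((R -> P) -> P) -> P
ordered: ✗, use order req, ctr needs exchange
linear: ✓, ctr, req: one use apiece
affine: ✓, no duplicate uses among ctr, req
relevant: ✓, ctr, req: all used, weakening unneeded
unrestricted: ✓, type-checks (((R -> P) -> P) -> P) and nothing is barred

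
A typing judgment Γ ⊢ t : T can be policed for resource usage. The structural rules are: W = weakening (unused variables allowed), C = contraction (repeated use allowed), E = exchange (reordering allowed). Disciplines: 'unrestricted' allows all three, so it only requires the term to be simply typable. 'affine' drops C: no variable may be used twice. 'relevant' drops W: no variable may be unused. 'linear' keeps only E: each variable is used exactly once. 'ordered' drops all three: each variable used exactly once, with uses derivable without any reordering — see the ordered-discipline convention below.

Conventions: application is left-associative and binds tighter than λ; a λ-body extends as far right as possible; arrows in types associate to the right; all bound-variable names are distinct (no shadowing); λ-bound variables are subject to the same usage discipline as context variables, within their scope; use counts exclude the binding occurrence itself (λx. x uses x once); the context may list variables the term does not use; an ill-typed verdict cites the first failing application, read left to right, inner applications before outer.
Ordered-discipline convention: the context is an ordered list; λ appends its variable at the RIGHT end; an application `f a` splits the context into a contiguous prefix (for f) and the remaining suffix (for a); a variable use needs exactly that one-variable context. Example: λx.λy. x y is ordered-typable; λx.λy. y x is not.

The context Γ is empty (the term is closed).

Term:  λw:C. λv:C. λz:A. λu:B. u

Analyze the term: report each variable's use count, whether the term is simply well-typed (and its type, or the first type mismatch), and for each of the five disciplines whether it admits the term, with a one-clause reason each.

variable uses: w [bound] ×0; v [bound] ×0; z [bound] ×0; u [bound] ×1
left-to-right use order: u
typing: well-typed — term : C → C → A → B → B
ordered ✗ (unused: w, v, z — weakening required)
linear ✗ (unused: w, v, z — weakening required)
affine ✓ (none of w, v, z, u used more than once)
relevant ✗ (unused: w, v, z — weakening required)
unrestricted ✓ (simply typable at C → C → A → B → B; W, C, E all held)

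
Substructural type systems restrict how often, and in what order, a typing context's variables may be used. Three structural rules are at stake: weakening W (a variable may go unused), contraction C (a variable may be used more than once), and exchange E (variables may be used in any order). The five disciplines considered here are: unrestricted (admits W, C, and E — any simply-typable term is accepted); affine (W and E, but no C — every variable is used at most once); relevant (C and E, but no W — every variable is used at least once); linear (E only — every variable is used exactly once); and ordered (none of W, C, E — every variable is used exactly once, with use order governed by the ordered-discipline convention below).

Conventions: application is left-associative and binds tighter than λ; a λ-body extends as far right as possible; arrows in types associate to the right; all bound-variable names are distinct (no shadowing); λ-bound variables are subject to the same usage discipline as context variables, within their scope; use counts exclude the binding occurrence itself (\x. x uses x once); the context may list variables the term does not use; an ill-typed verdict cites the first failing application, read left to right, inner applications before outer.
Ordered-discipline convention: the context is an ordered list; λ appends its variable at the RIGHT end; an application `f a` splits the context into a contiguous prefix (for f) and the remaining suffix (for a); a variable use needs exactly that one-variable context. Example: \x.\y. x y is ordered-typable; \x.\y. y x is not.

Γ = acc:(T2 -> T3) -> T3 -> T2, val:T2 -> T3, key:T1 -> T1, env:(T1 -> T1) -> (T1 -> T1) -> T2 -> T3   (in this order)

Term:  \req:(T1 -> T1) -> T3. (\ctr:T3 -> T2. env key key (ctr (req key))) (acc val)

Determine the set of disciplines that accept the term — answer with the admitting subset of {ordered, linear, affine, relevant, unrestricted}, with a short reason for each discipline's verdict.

admitting disciplines: relevant, unrestricted
variable uses: acc: 1×; val: 1×; key: 3×; env: 1×; req [bound]: 1×; ctr [bound]: 1×
uses in reading order: env, key, key, ctr, req, key, acc, val
typing: ✓ — ((T1 -> T1) -> T3) -> T3
ordered ✗ (key ×3 used more than once (contraction))
linear ✗ (key ×3 used more than once (contraction))
affine ✗ (key ×3 used more than once (contraction))
relevant ✓ (at least one use each (acc, val, key, env, req, ctr))
unrestricted ✓ (type-checks (((T1 -> T1) -> T3) -> T3) and nothing is barred)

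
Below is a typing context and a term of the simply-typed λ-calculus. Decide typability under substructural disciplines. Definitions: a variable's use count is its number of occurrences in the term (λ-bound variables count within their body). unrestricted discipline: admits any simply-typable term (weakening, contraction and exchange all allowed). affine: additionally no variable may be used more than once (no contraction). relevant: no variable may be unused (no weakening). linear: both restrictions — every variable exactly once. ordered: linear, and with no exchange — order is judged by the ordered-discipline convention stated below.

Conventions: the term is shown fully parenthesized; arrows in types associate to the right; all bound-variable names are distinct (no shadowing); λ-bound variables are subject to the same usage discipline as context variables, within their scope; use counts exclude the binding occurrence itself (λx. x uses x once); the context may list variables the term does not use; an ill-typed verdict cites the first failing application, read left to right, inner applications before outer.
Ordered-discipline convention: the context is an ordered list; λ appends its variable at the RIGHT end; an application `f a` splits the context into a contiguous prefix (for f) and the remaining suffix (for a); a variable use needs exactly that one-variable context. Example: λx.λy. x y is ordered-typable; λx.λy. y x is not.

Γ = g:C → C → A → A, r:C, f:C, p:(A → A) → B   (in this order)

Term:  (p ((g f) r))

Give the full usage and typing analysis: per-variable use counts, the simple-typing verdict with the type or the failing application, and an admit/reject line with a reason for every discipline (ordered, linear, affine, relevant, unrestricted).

variable uses: g: 1×, r: 1×, f: 1×, p: 1×
order of uses: p, g, f, r
typing: ✓ — B
ordered ✗ (use order p, g, f, r needs exchange)
linear ✓ (exactly-once usage across g, r, f, p)
affine ✓ (g, r, f, p: no repeats, contraction unneeded)
relevant ✓ (at least one use each (g, r, f, p))
unrestricted ✓ (well-typed at B; no restrictions here)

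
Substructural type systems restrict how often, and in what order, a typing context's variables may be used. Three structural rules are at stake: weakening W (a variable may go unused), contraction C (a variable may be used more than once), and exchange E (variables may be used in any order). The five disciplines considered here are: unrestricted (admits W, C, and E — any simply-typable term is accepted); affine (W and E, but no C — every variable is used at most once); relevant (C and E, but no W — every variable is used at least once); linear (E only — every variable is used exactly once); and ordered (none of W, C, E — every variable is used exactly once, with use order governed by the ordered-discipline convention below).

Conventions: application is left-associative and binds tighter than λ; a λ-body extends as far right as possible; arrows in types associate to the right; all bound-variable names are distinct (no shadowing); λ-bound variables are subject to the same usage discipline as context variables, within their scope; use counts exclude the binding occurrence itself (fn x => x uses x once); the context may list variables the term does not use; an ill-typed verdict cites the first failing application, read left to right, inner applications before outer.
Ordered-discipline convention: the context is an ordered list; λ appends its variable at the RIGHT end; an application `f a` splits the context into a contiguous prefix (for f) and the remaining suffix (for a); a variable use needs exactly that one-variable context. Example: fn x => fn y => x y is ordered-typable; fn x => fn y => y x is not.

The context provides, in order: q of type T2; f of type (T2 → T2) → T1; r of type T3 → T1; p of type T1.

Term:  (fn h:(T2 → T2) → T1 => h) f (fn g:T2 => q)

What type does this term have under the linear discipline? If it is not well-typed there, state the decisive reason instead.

not well-typed under linear — unused: r, p, g — weakening required
variable uses: q ×1; f ×1; r ×0; p ×0; h (λ-bound) ×1; g (λ-bound) ×0
use order (left to right): h, f, q
typing: well-typed at T1
across the five disciplines: ordered ✗ | linear ✗ | affine ✓ | relevant ✗ | unrestricted ✓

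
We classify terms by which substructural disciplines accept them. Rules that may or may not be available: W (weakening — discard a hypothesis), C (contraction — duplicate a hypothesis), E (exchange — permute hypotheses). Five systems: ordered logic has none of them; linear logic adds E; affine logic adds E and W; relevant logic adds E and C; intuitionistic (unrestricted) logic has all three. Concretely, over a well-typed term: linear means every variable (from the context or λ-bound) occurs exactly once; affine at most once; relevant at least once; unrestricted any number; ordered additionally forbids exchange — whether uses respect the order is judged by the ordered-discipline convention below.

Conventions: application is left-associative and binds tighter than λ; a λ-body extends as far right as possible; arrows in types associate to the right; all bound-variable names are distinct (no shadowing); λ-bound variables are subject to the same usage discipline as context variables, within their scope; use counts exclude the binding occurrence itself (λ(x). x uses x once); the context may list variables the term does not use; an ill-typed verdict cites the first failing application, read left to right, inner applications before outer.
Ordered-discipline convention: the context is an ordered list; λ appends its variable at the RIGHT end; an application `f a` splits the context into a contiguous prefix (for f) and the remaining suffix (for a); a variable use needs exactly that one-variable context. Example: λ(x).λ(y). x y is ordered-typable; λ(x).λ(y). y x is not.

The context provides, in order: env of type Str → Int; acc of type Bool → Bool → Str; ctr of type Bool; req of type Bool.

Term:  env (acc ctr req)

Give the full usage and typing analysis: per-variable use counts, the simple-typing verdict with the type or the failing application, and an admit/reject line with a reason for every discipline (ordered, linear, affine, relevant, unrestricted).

usage: env: 1×; acc: 1×; ctr: 1×; req: 1×
left-to-right use order: env, acc, ctr, req
typing: the term checks, with type Int
ordered: ✓ — env, acc, ctr, req: once each, no exchange needed
linear: ✓ — exactly-once usage across env, acc, ctr, req
affine: ✓ — at most one use each (env, acc, ctr, req)
relevant: ✓ — none of env, acc, ctr, req goes unused
unrestricted: ✓ — typability at Int is all that's needed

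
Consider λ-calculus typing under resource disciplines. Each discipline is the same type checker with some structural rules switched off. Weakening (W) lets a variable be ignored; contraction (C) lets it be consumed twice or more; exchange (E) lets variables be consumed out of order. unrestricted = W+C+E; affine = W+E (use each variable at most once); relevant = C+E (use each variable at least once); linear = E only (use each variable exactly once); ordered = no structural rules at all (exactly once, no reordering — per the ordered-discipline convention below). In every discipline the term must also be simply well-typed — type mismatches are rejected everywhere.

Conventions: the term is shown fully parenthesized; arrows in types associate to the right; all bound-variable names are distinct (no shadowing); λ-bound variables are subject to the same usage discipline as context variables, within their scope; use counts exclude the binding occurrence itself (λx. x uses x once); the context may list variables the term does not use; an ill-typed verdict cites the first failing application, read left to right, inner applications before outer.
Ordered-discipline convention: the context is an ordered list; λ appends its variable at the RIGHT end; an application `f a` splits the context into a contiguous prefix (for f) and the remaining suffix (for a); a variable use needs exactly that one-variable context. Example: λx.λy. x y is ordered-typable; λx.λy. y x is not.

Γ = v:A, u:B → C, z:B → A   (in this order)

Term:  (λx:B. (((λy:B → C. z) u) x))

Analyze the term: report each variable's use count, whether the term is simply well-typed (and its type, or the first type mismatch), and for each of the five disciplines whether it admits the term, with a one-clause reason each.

use counts: v: 0×; u: 1×; z: 1×; x (λ-bound): 1×; y (λ-bound): 0×
left-to-right use order: z, u, x
typing: well-typed — term : B → A
ordered: ✗ — v, y left unused
linear: ✗ — v, y left unused
affine: ✓ — at most one use each (v, u, z, x, y)
relevant: ✗ — v, y left unused
unrestricted: ✓ — simply typable at B → A; W, C, E all held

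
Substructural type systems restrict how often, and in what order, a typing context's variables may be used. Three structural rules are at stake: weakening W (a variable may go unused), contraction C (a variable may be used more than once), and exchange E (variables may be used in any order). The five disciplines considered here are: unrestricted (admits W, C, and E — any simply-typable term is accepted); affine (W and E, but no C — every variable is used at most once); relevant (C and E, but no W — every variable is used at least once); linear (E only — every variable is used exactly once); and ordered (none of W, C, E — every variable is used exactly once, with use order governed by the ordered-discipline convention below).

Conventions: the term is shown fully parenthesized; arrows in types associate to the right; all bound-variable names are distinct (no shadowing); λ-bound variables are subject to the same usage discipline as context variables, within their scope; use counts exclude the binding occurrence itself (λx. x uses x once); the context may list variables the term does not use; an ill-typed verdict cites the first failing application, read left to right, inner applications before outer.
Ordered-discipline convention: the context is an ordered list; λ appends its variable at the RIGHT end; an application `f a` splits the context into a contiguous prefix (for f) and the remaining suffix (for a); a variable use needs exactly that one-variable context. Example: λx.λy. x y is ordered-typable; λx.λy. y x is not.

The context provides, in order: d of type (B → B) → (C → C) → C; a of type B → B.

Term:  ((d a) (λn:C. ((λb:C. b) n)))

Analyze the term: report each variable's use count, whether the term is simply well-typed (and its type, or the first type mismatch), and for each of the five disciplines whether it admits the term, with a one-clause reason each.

usage: d: 1×; a: 1×; n (bound): 1×; b (bound): 1×
use order (left to right): d, a, b, n
typing: ✓ — C
ordered: ✓, one use each (d, a, n, b); ordered split holds
linear: ✓, single use per variable (d, a, n, b)
affine: ✓, d, a, n, b: no repeats, contraction unneeded
relevant: ✓, at least one use each (d, a, n, b)
unrestricted: ✓, well-typed at C; no restrictions here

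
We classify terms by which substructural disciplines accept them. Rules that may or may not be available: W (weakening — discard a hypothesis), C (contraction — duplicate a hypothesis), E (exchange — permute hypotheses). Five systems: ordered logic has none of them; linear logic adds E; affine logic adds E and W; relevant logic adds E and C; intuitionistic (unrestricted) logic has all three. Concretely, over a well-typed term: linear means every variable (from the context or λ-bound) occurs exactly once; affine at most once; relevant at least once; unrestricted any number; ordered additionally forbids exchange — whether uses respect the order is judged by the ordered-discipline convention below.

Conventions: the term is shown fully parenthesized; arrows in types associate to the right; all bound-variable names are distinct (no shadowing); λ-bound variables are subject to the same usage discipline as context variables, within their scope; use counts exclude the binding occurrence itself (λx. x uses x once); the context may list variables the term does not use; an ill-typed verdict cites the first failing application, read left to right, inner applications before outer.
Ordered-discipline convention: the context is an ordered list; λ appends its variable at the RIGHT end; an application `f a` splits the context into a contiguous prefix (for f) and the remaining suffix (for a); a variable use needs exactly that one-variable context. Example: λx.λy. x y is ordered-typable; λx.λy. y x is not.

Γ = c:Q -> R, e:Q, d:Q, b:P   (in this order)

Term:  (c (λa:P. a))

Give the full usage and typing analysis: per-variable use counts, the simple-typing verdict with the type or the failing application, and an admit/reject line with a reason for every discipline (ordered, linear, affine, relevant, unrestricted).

variable uses: c=1; e=0; d=0; b=0; a (bound)=1
left-to-right use order: c, a
typing: ill-typed: an application expects Q but receives P -> P
ordered: ✗ — fails simple typing
linear: ✗ — a type mismatch blocks all five
affine: ✗ — the type mismatch rejects it
relevant: ✗ — not simply typable
unrestricted: ✗ — fails simple typing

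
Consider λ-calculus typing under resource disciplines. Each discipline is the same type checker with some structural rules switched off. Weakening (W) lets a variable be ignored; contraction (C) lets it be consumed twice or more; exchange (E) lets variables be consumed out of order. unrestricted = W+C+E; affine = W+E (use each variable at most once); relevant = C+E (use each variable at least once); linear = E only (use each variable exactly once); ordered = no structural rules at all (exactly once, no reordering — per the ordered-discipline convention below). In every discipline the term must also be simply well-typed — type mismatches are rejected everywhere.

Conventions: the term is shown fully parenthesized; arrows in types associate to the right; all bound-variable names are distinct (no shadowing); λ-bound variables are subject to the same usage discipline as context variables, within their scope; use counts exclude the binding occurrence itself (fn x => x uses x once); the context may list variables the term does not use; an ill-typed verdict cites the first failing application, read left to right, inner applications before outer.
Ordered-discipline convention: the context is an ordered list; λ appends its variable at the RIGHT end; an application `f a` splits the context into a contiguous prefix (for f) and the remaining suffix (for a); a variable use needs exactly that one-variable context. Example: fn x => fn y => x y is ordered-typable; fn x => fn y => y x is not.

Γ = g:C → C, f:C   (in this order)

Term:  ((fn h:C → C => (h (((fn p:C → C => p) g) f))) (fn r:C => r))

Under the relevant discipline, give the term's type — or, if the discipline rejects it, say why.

term : C
usage: g: 1; f: 1; h [bound]: 1; p [bound]: 1; r [bound]: 1
use order (left to right): h, p, g, f, r
typing: well-typed at C
summary: ordered ✗; linear ✓; affine ✓; relevant ✓; unrestricted ✓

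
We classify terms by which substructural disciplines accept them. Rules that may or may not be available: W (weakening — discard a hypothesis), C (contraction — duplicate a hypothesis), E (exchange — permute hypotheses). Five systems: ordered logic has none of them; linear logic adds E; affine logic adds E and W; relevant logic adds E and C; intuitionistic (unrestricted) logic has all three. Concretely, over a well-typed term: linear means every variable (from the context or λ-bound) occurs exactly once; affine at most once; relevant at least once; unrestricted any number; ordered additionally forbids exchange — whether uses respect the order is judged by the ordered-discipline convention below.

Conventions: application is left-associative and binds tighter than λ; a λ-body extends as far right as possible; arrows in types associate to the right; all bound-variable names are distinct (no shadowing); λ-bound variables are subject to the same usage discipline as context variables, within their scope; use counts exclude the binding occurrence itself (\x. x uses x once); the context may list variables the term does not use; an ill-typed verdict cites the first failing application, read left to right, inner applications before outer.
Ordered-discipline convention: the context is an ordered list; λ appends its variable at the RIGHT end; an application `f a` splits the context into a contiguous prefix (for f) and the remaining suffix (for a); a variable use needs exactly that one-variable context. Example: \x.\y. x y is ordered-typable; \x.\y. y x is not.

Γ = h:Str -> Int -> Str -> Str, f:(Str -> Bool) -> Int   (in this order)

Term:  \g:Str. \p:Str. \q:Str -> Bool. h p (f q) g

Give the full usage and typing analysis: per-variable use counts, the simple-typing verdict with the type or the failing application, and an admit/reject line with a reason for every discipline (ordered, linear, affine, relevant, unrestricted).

usage: h: 1, f: 1, g (bound): 1, p (bound): 1, q (bound): 1
left-to-right use order: h, p, f, q, g
typing: well-typed — term : Str -> Str -> (Str -> Bool) -> Str
ordered ✗ (use order h, p, f, q, g needs exchange)
linear ✓ (each of h, f, g, p, q used exactly once)
affine ✓ (at most one use each (h, f, g, p, q))
relevant ✓ (at least one use each (h, f, g, p, q))
unrestricted ✓ (type-checks (Str -> Str -> (Str -> Bool) -> Str) and nothing is barred)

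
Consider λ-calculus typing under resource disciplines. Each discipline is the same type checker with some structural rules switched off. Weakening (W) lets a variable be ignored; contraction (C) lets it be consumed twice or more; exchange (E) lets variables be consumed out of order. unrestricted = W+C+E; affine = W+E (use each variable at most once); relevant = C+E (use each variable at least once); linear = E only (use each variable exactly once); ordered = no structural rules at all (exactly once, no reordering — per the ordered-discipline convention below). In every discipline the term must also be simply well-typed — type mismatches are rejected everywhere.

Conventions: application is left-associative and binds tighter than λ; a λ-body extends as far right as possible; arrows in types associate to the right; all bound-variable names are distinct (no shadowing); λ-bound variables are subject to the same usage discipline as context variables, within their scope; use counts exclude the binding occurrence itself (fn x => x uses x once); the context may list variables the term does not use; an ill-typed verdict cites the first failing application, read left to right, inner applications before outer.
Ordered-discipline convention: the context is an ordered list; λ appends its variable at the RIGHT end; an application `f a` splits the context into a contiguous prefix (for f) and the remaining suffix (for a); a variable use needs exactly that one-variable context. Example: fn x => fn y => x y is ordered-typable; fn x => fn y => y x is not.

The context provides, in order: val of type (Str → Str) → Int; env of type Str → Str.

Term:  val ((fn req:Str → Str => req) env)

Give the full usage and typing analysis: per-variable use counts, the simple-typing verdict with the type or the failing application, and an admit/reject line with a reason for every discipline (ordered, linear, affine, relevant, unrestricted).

counts: val ×1, env ×1, req [bound] ×1
left-to-right use order: val, req, env
typing: ✓ — Int
ordered: ✓ — val, env, req: once each, no exchange needed
linear: ✓ — val, env, req: one use apiece
affine: ✓ — at most one use each (val, env, req)
relevant: ✓ — none of val, env, req goes unused
unrestricted: ✓ — typability at Int is all that's needed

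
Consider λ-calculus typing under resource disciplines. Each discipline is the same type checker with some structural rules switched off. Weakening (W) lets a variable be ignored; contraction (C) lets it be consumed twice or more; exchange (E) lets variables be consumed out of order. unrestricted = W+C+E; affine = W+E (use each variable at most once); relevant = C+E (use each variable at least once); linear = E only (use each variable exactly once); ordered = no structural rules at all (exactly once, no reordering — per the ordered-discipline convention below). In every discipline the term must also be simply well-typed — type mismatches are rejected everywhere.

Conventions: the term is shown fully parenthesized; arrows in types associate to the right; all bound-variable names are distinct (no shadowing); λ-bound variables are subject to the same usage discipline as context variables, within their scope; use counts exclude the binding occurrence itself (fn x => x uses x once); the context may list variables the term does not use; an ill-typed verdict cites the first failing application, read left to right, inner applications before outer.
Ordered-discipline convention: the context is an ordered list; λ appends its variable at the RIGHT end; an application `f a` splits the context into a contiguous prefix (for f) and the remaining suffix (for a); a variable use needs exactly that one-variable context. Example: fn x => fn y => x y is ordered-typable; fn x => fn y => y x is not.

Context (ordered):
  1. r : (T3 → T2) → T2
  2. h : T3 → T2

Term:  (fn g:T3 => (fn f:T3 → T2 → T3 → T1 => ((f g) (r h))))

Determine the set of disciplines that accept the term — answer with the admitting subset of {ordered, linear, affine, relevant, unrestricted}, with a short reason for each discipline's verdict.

admitting disciplines: linear, affine, relevant, unrestricted
variable uses: r ×1, h ×1, g (bound) ×1, f (bound) ×1
order of uses: f, g, r, h
typing: ✓ — T3 → (T3 → T2 → T3 → T1) → T3 → T1
ordered: ✗, no contiguous prefix/suffix split fits f, g, r, h
linear: ✓, r, h, g, f: one use apiece
affine: ✓, r, h, g, f: no repeats, contraction unneeded
relevant: ✓, r, h, g, f: all used, weakening unneeded
unrestricted: ✓, typability at T3 → (T3 → T2 → T3 → T1) → T3 → T1 is all that's needed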